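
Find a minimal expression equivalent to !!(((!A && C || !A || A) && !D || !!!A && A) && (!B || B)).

!!(((!A && C || !A || A) && !D || !!!A && A) && (!B || B))
= ((!A && C || !A || A) && !D || !!!A && A) && (!B || B)   — double negation
= ((!A && C || !A || A) && !D || !A && A) && (!B || B)   — double negation
= ((!A || A) && !D || !A && A) && (!B || B)   — absorption
= (!A || A) && !D || !A && A   — complement / identity
= (!A || A) && !D   — complement / identity
= !D   — complement / identity

!D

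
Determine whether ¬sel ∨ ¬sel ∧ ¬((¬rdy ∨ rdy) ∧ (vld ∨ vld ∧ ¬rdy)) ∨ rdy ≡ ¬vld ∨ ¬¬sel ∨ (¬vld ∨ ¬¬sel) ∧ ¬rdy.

No

E1: ¬sel ∨ ¬sel ∧ ¬((¬rdy ∨ rdy) ∧ (vld ∨ vld ∧ ¬rdy)) ∨ rdy
    = ¬sel ∨ ¬sel ∧ ¬(vld ∨ vld ∧ ¬rdy) ∨ rdy   (complement / identity)
    = ¬sel ∨ ¬sel ∧ ¬vld ∨ rdy   (absorption)
    = ¬sel ∨ rdy   (absorption)
E2: ¬vld ∨ ¬¬sel ∨ (¬vld ∨ ¬¬sel) ∧ ¬rdy
    = ¬vld ∨ ¬¬sel   (absorption)
    = ¬vld ∨ sel   (double negation)
These differ: at rdy=0, sel=1, vld=1, E1 = 0 but E2 = 1.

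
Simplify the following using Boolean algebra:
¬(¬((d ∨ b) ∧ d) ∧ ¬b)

d ∨ b

¬(¬((d ∨ b) ∧ d) ∧ ¬b)
= (d ∨ b) ∧ d ∨ b   [De Morgan]
= d ∨ b   [absorption]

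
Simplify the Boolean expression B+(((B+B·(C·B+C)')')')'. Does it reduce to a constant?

B+(((B+B·(C·B+C)')')')'
= B+(((B+B·C')')')'   (absorption)
= B+((B')')'   (absorption)
= B+B'   (double negation)
= 1   (complement)

1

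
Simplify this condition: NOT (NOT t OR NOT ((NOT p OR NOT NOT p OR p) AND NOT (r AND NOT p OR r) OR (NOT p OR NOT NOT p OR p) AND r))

t

NOT (NOT t OR NOT ((NOT p OR NOT NOT p OR p) AND NOT (r AND NOT p OR r) OR (NOT p OR NOT NOT p OR p) AND r))
= NOT (NOT t OR NOT ((NOT p OR NOT NOT p OR p) AND NOT r OR (NOT p OR NOT NOT p OR p) AND r))
= NOT (NOT t OR NOT (NOT p OR NOT NOT p OR p))
= t AND (NOT p OR NOT NOT p OR p)
= t AND (NOT p OR p OR p)
= t AND (NOT p OR p)
= t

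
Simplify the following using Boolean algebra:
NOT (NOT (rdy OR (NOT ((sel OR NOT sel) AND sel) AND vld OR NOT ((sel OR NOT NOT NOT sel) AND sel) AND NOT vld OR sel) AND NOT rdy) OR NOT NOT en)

NOT (NOT (rdy OR (NOT ((sel OR NOT sel) AND sel) AND vld OR NOT ((sel OR NOT NOT NOT sel) AND sel) AND NOT vld OR sel) AND NOT rdy) OR NOT NOT en)
= NOT (NOT (rdy OR (NOT ((sel OR NOT sel) AND sel) AND vld OR NOT ((sel OR NOT sel) AND sel) AND NOT vld OR sel) AND NOT rdy) OR NOT NOT en)   — double negation
= NOT (NOT (rdy OR (NOT ((sel OR NOT sel) AND sel) OR sel) AND NOT rdy) OR NOT NOT en)   — distribution
= NOT (NOT (rdy OR (NOT sel OR sel) AND NOT rdy) OR NOT NOT en)   — complement / identity
= NOT (NOT (rdy OR NOT rdy) OR NOT NOT en)   — complement / identity
= (rdy OR NOT rdy) AND NOT en   — De Morgan
= NOT en   — complement / identity

NOT en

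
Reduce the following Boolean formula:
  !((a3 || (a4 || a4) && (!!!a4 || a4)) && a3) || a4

!((a3 || (a4 || a4) && (!!!a4 || a4)) && a3) || a4
= !((a3 || a4 && (!!!a4 || a4)) && a3) || a4   [idempotence]
= !((a3 || a4 && (!a4 || a4)) && a3) || a4   [double negation]
= !((a3 || a4) && a3) || a4   [complement / identity]
= !a3 || a4   [absorption]

!a3 || a4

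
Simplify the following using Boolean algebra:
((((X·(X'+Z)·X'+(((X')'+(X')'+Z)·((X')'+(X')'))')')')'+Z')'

((((X·(X'+Z)·X'+(((X')'+(X')'+Z)·((X')'+(X')'))')')')'+Z')'
= ((((X·(X'+Z)·X'+((X')'+(X')')')')')'+Z')'   [absorption]
= ((((X·X'+((X')'+(X')')')')')'+Z')'   [absorption]
= ((((X·X'+X'·X')')')'+Z')'   [De Morgan]
= ((((X')')')'+Z')'   [distribution]
= ((X')'+Z')'   [double negation]
= X'·Z   [De Morgan]

X'·Z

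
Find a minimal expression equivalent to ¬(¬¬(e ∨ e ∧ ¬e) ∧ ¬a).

¬e ∨ a

¬(¬¬(e ∨ e ∧ ¬e) ∧ ¬a)
= ¬(¬¬e ∧ ¬a)   — complement / identity
= ¬e ∨ a   — De Morgan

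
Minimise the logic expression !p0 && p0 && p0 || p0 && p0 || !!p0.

p0

!p0 && p0 && p0 || p0 && p0 || !!p0
= !p0 && p0 || p0 && p0 || !!p0
= !p0 && p0 || p0 && p0 || p0
= p0 || p0
= p0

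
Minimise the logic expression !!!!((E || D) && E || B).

E || B

!!!!((E || D) && E || B)
= !!((E || D) && E || B)   — double negation
= !!(E || B)   — absorption
= E || B   — double negation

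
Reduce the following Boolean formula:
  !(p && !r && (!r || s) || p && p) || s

!p || s

!(p && !r && (!r || s) || p && p) || s
= !(p && !r && (!r || s) || p) || s   — idempotence
= !(p && !r || p) || s   — absorption
= !p || s   — absorption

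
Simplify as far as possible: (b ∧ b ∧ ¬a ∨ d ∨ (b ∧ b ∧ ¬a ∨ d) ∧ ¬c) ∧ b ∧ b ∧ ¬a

b ∧ ¬a

(b ∧ b ∧ ¬a ∨ d ∨ (b ∧ b ∧ ¬a ∨ d) ∧ ¬c) ∧ b ∧ b ∧ ¬a
= (b ∧ b ∧ ¬a ∨ d) ∧ b ∧ b ∧ ¬a   [absorption]
= b ∧ b ∧ ¬a   [absorption]
= b ∧ ¬a   [idempotence]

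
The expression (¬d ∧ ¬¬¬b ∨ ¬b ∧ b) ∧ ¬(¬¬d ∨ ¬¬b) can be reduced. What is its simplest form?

(¬d ∧ ¬¬¬b ∨ ¬b ∧ b) ∧ ¬(¬¬d ∨ ¬¬b)
= (¬d ∧ ¬b ∨ ¬b ∧ b) ∧ ¬(¬¬d ∨ ¬¬b)   (double negation)
= ¬d ∧ ¬b ∧ ¬(¬¬d ∨ ¬¬b)   (complement / identity)
= ¬d ∧ ¬b ∧ ¬d ∧ ¬b   (De Morgan)
= ¬d ∧ ¬b   (idempotence)

¬d ∧ ¬b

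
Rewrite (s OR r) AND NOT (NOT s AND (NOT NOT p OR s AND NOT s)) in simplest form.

r AND NOT p OR s

(s OR r) AND NOT (NOT s AND (NOT NOT p OR s AND NOT s))
= (s OR r) AND NOT (NOT s AND NOT NOT p)   — complement / identity
= (s OR r) AND (s OR NOT p)   — De Morgan
= r AND NOT p OR s   — distribution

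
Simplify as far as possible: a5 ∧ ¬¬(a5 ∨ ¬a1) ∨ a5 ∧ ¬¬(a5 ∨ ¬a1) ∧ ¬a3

a5

a5 ∧ ¬¬(a5 ∨ ¬a1) ∨ a5 ∧ ¬¬(a5 ∨ ¬a1) ∧ ¬a3
= a5 ∧ ¬¬(a5 ∨ ¬a1)   [absorption]
= a5 ∧ (a5 ∨ ¬a1)   [double negation]
= a5   [absorption]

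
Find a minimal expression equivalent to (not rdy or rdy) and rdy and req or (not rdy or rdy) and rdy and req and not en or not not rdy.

(not rdy or rdy) and rdy and req or (not rdy or rdy) and rdy and req and not en or not not rdy
= (not rdy or rdy) and rdy and req or (not rdy or rdy) and rdy and req and not en or rdy   — double negation
= (not rdy or rdy) and rdy and req or rdy   — absorption
= rdy and req or rdy   — complement / identity
= rdy   — absorption

rdy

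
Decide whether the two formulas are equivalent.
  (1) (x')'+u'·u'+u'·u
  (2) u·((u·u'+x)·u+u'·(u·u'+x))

No

E1: (x')'+u'·u'+u'·u
    = (x')'+u'
    = x+u'
E2: u·((u·u'+x)·u+u'·(u·u'+x))
    = u·(u·u'+x)
    = u·x
These differ: at u=0, x=0, E1 = 1 but E2 = 0.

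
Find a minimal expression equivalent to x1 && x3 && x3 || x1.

x1

x1 && x3 && x3 || x1
= x1 && x3 || x1
= x1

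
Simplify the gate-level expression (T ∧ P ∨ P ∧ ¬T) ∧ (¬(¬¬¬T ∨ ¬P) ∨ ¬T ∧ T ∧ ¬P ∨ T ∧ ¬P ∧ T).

(T ∧ P ∨ P ∧ ¬T) ∧ (¬(¬¬¬T ∨ ¬P) ∨ ¬T ∧ T ∧ ¬P ∨ T ∧ ¬P ∧ T)
= (T ∧ P ∨ P ∧ ¬T) ∧ (¬(¬¬¬T ∨ ¬P) ∨ T ∧ ¬P)   (distribution)
= (T ∧ P ∨ P ∧ ¬T) ∧ (¬(¬T ∨ ¬P) ∨ T ∧ ¬P)   (double negation)
= P ∧ (¬(¬T ∨ ¬P) ∨ T ∧ ¬P)   (distribution)
= P ∧ (T ∧ P ∨ T ∧ ¬P)   (De Morgan)
= P ∧ T   (distribution)

P ∧ T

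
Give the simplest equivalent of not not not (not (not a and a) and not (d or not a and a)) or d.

not not not (not (not a and a) and not (d or not a and a)) or d
= not not not (not (not a and a) and not d) or d   — complement / identity
= not not (not a and a or d) or d   — De Morgan
= not not d or d   — complement / identity
= d or d   — double negation
= d   — idempotence

d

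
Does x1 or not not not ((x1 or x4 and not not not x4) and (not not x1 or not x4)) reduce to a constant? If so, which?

yes, True

x1 or not not not ((x1 or x4 and not not not x4) and (not not x1 or not x4))
= x1 or not not not ((x1 or x4 and not not not x4) and (x1 or not x4))   [double negation]
= x1 or not not not ((x1 or x4 and not x4) and (x1 or not x4))   [double negation]
= x1 or not not not (x1 and (x1 or not x4))   [complement / identity]
= x1 or not (x1 and (x1 or not x4))   [double negation]
= x1 or not x1   [absorption]
= True   [complement]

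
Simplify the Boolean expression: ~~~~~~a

~~~~~~a
= ~~~~a   (double negation)
= ~~a   (double negation)
= a   (double negation)

a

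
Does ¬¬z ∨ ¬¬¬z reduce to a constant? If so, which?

yes, True

¬¬z ∨ ¬¬¬z
= z ∨ ¬¬¬z   — double negation
= z ∨ ¬z   — double negation
= True   — complement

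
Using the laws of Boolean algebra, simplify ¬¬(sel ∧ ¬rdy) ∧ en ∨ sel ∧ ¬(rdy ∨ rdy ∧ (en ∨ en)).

sel ∧ ¬rdy

¬¬(sel ∧ ¬rdy) ∧ en ∨ sel ∧ ¬(rdy ∨ rdy ∧ (en ∨ en))
= sel ∧ ¬rdy ∧ en ∨ sel ∧ ¬(rdy ∨ rdy ∧ (en ∨ en))   (double negation)
= sel ∧ ¬rdy ∧ en ∨ sel ∧ ¬(rdy ∨ rdy ∧ en)   (idempotence)
= sel ∧ ¬rdy ∧ en ∨ sel ∧ ¬rdy   (absorption)
= sel ∧ ¬rdy   (absorption)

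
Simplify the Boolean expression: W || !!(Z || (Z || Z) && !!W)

W || !!(Z || (Z || Z) && !!W)
= W || !!(Z || (Z || Z) && W)
= W || !!(Z || Z && W)
= W || !!Z
= W || Z

W || Z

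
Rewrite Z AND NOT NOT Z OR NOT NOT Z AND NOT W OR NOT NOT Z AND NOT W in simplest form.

Z AND NOT NOT Z OR NOT NOT Z AND NOT W OR NOT NOT Z AND NOT W
= Z AND NOT NOT Z OR NOT NOT Z AND NOT W   (idempotence)
= (Z OR NOT W) AND NOT NOT Z   (distribution)
= (Z OR NOT W) AND Z   (double negation)
= Z   (absorption)

Z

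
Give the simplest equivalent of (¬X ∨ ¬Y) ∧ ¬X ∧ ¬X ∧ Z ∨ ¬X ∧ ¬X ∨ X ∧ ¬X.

(¬X ∨ ¬Y) ∧ ¬X ∧ ¬X ∧ Z ∨ ¬X ∧ ¬X ∨ X ∧ ¬X
= ¬X ∧ ¬X ∧ Z ∨ ¬X ∧ ¬X ∨ X ∧ ¬X   [absorption]
= ¬X ∧ ¬X ∨ X ∧ ¬X   [absorption]
= ¬X   [distribution]

¬X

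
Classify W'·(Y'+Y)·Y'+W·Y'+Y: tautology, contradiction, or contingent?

W'·(Y'+Y)·Y'+W·Y'+Y
= W'·Y'+W·Y'+Y
= Y'+Y
= 1

tautology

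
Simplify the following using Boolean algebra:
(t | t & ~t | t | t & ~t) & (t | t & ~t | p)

(t | t & ~t | t | t & ~t) & (t | t & ~t | p)
= (t | t & ~t) & p | t | t & ~t
= t | t & ~t
= t

t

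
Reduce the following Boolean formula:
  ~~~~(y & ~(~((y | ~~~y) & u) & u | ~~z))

y & ~z

~~~~(y & ~(~((y | ~~~y) & u) & u | ~~z))
= ~~~~(y & ~(~((y | ~y) & u) & u | ~~z))   [double negation]
= ~~(y & ~(~((y | ~y) & u) & u | ~~z))   [double negation]
= y & ~(~((y | ~y) & u) & u | ~~z)   [double negation]
= y & ~(~u & u | ~~z)   [complement / identity]
= y & ~(~u & u | z)   [double negation]
= y & ~z   [complement / identity]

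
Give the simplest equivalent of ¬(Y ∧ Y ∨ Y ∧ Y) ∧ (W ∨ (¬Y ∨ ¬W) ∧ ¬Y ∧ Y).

¬(Y ∧ Y ∨ Y ∧ Y) ∧ (W ∨ (¬Y ∨ ¬W) ∧ ¬Y ∧ Y)
= ¬(Y ∧ Y ∨ Y ∧ Y) ∧ (W ∨ ¬Y ∧ Y)   (absorption)
= ¬((Y ∨ Y) ∧ Y) ∧ (W ∨ ¬Y ∧ Y)   (distribution)
= ¬(Y ∧ Y) ∧ (W ∨ ¬Y ∧ Y)   (idempotence)
= ¬Y ∧ (W ∨ ¬Y ∧ Y)   (idempotence)
= ¬Y ∧ W   (complement / identity)

¬Y ∧ W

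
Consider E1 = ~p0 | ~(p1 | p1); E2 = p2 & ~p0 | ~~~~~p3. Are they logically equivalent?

No

E1: ~p0 | ~(p1 | p1)
    = ~p0 | ~p1   [idempotence]
E2: p2 & ~p0 | ~~~~~p3
    = p2 & ~p0 | ~~~p3   [double negation]
    = p2 & ~p0 | ~p3   [double negation]
These differ: at p0=1, p1=1, p2=0, p3=0, E1 = 0 but E2 = 1.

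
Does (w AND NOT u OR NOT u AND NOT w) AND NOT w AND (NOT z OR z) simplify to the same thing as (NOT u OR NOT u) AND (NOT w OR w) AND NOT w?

Yes

E1: (w AND NOT u OR NOT u AND NOT w) AND NOT w AND (NOT z OR z)
    = (w AND NOT u OR NOT u AND NOT w) AND NOT w
    = NOT u AND NOT w
E2: (NOT u OR NOT u) AND (NOT w OR w) AND NOT w
    = (NOT u OR NOT u) AND NOT w
    = NOT u AND NOT w
Both reduce to NOT u AND NOT w, so they are equivalent.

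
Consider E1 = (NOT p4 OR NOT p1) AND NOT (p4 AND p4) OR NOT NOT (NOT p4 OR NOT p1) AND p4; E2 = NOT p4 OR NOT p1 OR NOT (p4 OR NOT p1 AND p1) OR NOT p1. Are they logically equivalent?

E1: (NOT p4 OR NOT p1) AND NOT (p4 AND p4) OR NOT NOT (NOT p4 OR NOT p1) AND p4
    = (NOT p4 OR NOT p1) AND NOT p4 OR NOT NOT (NOT p4 OR NOT p1) AND p4   [idempotence]
    = (NOT p4 OR NOT p1) AND NOT p4 OR (NOT p4 OR NOT p1) AND p4   [double negation]
    = NOT p4 OR NOT p1   [distribution]
E2: NOT p4 OR NOT p1 OR NOT (p4 OR NOT p1 AND p1) OR NOT p1
    = NOT p4 OR NOT p1 OR NOT p4 OR NOT p1   [complement / identity]
    = NOT p4 OR NOT p1   [idempotence]
Both reduce to NOT p4 OR NOT p1, so they are equivalent.

Yes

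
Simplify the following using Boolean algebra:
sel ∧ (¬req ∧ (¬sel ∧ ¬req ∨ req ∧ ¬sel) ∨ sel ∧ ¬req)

sel ∧ (¬req ∧ (¬sel ∧ ¬req ∨ req ∧ ¬sel) ∨ sel ∧ ¬req)
= sel ∧ (¬req ∧ ¬sel ∨ sel ∧ ¬req)   — distribution
= sel ∧ ¬req   — distribution

sel ∧ ¬req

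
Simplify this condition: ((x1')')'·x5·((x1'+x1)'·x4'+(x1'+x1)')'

((x1')')'·x5·((x1'+x1)'·x4'+(x1'+x1)')'
= ((x1')')'·x5·((x1'+x1)')'   — absorption
= ((x1')')'·x5·(x1'+x1)   — double negation
= ((x1')')'·x5   — complement / identity
= x1'·x5   — double negation

x1'·x5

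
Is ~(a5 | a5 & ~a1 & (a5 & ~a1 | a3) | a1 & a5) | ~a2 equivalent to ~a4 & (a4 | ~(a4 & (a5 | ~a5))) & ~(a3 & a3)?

E1: ~(a5 | a5 & ~a1 & (a5 & ~a1 | a3) | a1 & a5) | ~a2
    = ~(a5 | a5 & ~a1 | a1 & a5) | ~a2   — absorption
    = ~(a5 | a5) | ~a2   — distribution
    = ~a5 | ~a2   — idempotence
E2: ~a4 & (a4 | ~(a4 & (a5 | ~a5))) & ~(a3 & a3)
    = ~a4 & (a4 | ~a4) & ~(a3 & a3)   — complement / identity
    = ~a4 & (a4 | ~a4) & ~a3   — idempotence
    = ~a4 & ~a3   — complement / identity
These differ: at a1=1, a2=0, a3=1, a4=1, a5=0, E1 = 1 but E2 = 0.

No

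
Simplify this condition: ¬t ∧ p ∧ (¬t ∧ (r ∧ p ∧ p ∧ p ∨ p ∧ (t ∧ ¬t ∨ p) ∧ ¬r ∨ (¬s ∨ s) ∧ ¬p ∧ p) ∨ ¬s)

¬t ∧ p ∧ (¬t ∧ (r ∧ p ∧ p ∧ p ∨ p ∧ (t ∧ ¬t ∨ p) ∧ ¬r ∨ (¬s ∨ s) ∧ ¬p ∧ p) ∨ ¬s)
= ¬t ∧ p ∧ (¬t ∧ (r ∧ p ∧ p ∧ p ∨ p ∧ p ∧ ¬r ∨ (¬s ∨ s) ∧ ¬p ∧ p) ∨ ¬s)
= ¬t ∧ p ∧ (¬t ∧ (r ∧ p ∧ p ∧ p ∨ p ∧ p ∧ ¬r ∨ ¬p ∧ p) ∨ ¬s)
= ¬t ∧ p ∧ (¬t ∧ (r ∧ p ∧ p ∨ p ∧ p ∧ ¬r ∨ ¬p ∧ p) ∨ ¬s)
= ¬t ∧ p ∧ (¬t ∧ (p ∧ p ∨ ¬p ∧ p) ∨ ¬s)
= ¬t ∧ p ∧ (¬t ∧ p ∨ ¬s)
= ¬t ∧ p

¬t ∧ p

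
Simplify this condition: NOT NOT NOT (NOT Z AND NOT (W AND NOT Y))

Z OR W AND NOT Y

NOT NOT NOT (NOT Z AND NOT (W AND NOT Y))
= NOT (NOT Z AND NOT (W AND NOT Y))   (double negation)
= Z OR W AND NOT Y   (De Morgan)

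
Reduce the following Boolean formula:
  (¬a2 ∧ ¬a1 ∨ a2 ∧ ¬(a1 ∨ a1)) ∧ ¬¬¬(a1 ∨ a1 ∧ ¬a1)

(¬a2 ∧ ¬a1 ∨ a2 ∧ ¬(a1 ∨ a1)) ∧ ¬¬¬(a1 ∨ a1 ∧ ¬a1)
= (¬a2 ∧ ¬a1 ∨ a2 ∧ ¬(a1 ∨ a1)) ∧ ¬(a1 ∨ a1 ∧ ¬a1)
= (¬a2 ∧ ¬a1 ∨ a2 ∧ ¬a1) ∧ ¬(a1 ∨ a1 ∧ ¬a1)
= ¬a1 ∧ ¬(a1 ∨ a1 ∧ ¬a1)
= ¬a1 ∧ ¬a1
= ¬a1

¬a1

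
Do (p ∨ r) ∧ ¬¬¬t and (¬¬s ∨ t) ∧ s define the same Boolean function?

E1: (p ∨ r) ∧ ¬¬¬t
    = (p ∨ r) ∧ ¬t   (double negation)
E2: (¬¬s ∨ t) ∧ s
    = (s ∨ t) ∧ s   (double negation)
    = s   (absorption)
These differ: at p=0, r=0, s=1, t=1, E1 = 0 but E2 = 1.

No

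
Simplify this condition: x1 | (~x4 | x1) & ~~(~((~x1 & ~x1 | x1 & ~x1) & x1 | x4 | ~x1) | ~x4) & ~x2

x1 | ~x4 & ~x2

x1 | (~x4 | x1) & ~~(~((~x1 & ~x1 | x1 & ~x1) & x1 | x4 | ~x1) | ~x4) & ~x2
= x1 | (~x4 | x1) & ~~(~(~x1 & x1 | x4 | ~x1) | ~x4) & ~x2   [distribution]
= x1 | (~x4 | x1) & ~((~x1 & x1 | x4 | ~x1) & x4) & ~x2   [De Morgan]
= x1 | (~x4 | x1) & ~((x4 | ~x1) & x4) & ~x2   [complement / identity]
= x1 | (~x4 | x1) & ~x4 & ~x2   [absorption]
= x1 | ~x4 & ~x2   [absorption]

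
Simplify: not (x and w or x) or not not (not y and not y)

not (x and w or x) or not not (not y and not y)
= not (x and w or x) or not y and not y   — double negation
= not x or not y and not y   — absorption
= not x or not y   — idempotence

not x or not y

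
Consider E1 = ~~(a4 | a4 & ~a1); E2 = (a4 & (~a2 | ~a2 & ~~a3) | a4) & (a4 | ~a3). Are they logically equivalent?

E1: ~~(a4 | a4 & ~a1)
    = ~~a4   [absorption]
    = a4   [double negation]
E2: (a4 & (~a2 | ~a2 & ~~a3) | a4) & (a4 | ~a3)
    = (a4 & (~a2 | ~a2 & a3) | a4) & (a4 | ~a3)   [double negation]
    = (a4 & ~a2 | a4) & (a4 | ~a3)   [absorption]
    = a4 & (a4 | ~a3)   [absorption]
    = a4   [absorption]
Both reduce to a4, so they are equivalent.

Yes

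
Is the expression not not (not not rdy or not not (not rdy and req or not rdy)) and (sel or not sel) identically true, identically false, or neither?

identically true

not not (not not rdy or not not (not rdy and req or not rdy)) and (sel or not sel)
= not not (not not rdy or not not (not rdy and req or not rdy))   [complement / identity]
= not not (not not rdy or not not not rdy)   [absorption]
= not (not rdy and not not rdy)   [De Morgan]
= rdy or not rdy   [De Morgan]
= True   [complement]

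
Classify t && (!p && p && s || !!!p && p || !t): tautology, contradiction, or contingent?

contradiction

t && (!p && p && s || !!!p && p || !t)
= t && (!p && p && s || !p && p || !t)   — double negation
= t && (!p && p || !t)   — absorption
= t && !t   — complement / identity
= false   — complement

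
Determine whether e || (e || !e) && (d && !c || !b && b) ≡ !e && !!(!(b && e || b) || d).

E1: e || (e || !e) && (d && !c || !b && b)
    = e || (e || !e) && d && !c
    = e || d && !c
E2: !e && !!(!(b && e || b) || d)
    = !e && (!(b && e || b) || d)
    = !e && (!b || d)
These differ: at b=0, c=0, d=1, e=1, E1 = 1 but E2 = 0.

No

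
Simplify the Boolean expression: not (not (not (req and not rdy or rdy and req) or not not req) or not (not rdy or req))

not rdy or req

not (not (not (req and not rdy or rdy and req) or not not req) or not (not rdy or req))
= not (not (not req or not not req) or not (not rdy or req))   (distribution)
= not (req and not req or not (not rdy or req))   (De Morgan)
= not not (not rdy or req)   (complement / identity)
= not rdy or req   (double negation)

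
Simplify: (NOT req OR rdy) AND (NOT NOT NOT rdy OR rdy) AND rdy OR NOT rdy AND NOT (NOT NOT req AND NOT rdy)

NOT req OR rdy

(NOT req OR rdy) AND (NOT NOT NOT rdy OR rdy) AND rdy OR NOT rdy AND NOT (NOT NOT req AND NOT rdy)
= (NOT req OR rdy) AND (NOT rdy OR rdy) AND rdy OR NOT rdy AND NOT (NOT NOT req AND NOT rdy)   [double negation]
= (NOT req OR rdy) AND rdy OR NOT rdy AND NOT (NOT NOT req AND NOT rdy)   [complement / identity]
= (NOT req OR rdy) AND rdy OR NOT rdy AND (NOT req OR rdy)   [De Morgan]
= NOT req OR rdy   [distribution]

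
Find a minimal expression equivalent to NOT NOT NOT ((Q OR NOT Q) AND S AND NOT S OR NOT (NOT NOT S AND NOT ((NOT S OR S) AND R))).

NOT NOT NOT ((Q OR NOT Q) AND S AND NOT S OR NOT (NOT NOT S AND NOT ((NOT S OR S) AND R)))
= NOT NOT NOT ((Q OR NOT Q) AND S AND NOT S OR NOT (S AND NOT ((NOT S OR S) AND R)))   — double negation
= NOT NOT NOT (S AND NOT S OR NOT (S AND NOT ((NOT S OR S) AND R)))   — complement / identity
= NOT NOT NOT NOT (S AND NOT ((NOT S OR S) AND R))   — complement / identity
= NOT NOT (S AND NOT ((NOT S OR S) AND R))   — double negation
= NOT NOT (S AND NOT R)   — complement / identity
= S AND NOT R   — double negation

S AND NOT R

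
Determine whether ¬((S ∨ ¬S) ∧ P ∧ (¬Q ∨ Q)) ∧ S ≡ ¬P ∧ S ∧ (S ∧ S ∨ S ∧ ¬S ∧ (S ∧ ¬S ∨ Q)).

Yes

E1: ¬((S ∨ ¬S) ∧ P ∧ (¬Q ∨ Q)) ∧ S
    = ¬(P ∧ (¬Q ∨ Q)) ∧ S   (complement / identity)
    = ¬P ∧ S   (complement / identity)
E2: ¬P ∧ S ∧ (S ∧ S ∨ S ∧ ¬S ∧ (S ∧ ¬S ∨ Q))
    = ¬P ∧ S ∧ (S ∧ S ∨ S ∧ ¬S)   (absorption)
    = ¬P ∧ S ∧ S   (distribution)
    = ¬P ∧ S   (idempotence)
Both reduce to ¬P ∧ S, so they are equivalent.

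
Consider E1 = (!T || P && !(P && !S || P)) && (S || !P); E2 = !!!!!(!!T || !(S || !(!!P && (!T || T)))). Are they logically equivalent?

Yes

E1: (!T || P && !(P && !S || P)) && (S || !P)
    = (!T || P && !P) && (S || !P)   (absorption)
    = !T && (S || !P)   (complement / identity)
E2: !!!!!(!!T || !(S || !(!!P && (!T || T))))
    = !!!!!(!!T || !(S || !(P && (!T || T))))   (double negation)
    = !!!!!(!!T || !(S || !P))   (complement / identity)
    = !!!(!!T || !(S || !P))   (double negation)
    = !(!!T || !(S || !P))   (double negation)
    = !T && (S || !P)   (De Morgan)
Both reduce to !T && (S || !P), so they are equivalent.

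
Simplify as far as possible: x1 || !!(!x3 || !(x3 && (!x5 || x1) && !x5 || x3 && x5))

x1 || !!(!x3 || !(x3 && (!x5 || x1) && !x5 || x3 && x5))
= x1 || !!(!x3 || !(x3 && !x5 || x3 && x5))   [absorption]
= x1 || !!(!x3 || !x3)   [distribution]
= x1 || !!!x3   [idempotence]
= x1 || !x3   [double negation]

x1 || !x3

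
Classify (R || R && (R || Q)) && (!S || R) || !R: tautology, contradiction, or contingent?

tautology

(R || R && (R || Q)) && (!S || R) || !R
= R && (R || Q) && !S || R || !R   — distribution
= R && !S || R || !R   — absorption
= R || !R   — absorption
= true   — complement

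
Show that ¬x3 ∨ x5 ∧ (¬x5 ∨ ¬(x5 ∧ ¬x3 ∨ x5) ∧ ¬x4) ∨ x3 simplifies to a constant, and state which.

True

¬x3 ∨ x5 ∧ (¬x5 ∨ ¬(x5 ∧ ¬x3 ∨ x5) ∧ ¬x4) ∨ x3
= ¬x3 ∨ x5 ∧ (¬x5 ∨ ¬x5 ∧ ¬x4) ∨ x3   [absorption]
= ¬x3 ∨ x5 ∧ ¬x5 ∨ x3   [absorption]
= ¬x3 ∨ x3   [complement / identity]
= True   [complement]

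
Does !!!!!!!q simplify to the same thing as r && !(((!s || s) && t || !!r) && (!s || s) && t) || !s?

E1: !!!!!!!q
    = !!!!!q
    = !!!q
    = !q
E2: r && !(((!s || s) && t || !!r) && (!s || s) && t) || !s
    = r && !(((!s || s) && t || r) && (!s || s) && t) || !s
    = r && !((!s || s) && t) || !s
    = r && !t || !s
These differ: at q=1, r=0, s=0, t=0, E1 = 0 but E2 = 1.

No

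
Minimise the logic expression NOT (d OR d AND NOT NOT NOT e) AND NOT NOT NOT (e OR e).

NOT (d OR d AND NOT NOT NOT e) AND NOT NOT NOT (e OR e)
= NOT (d OR d AND NOT e) AND NOT NOT NOT (e OR e)
= NOT d AND NOT NOT NOT (e OR e)
= NOT d AND NOT (e OR e)
= NOT d AND NOT e

NOT d AND NOT e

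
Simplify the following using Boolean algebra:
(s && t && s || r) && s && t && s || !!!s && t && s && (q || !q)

(s && t && s || r) && s && t && s || !!!s && t && s && (q || !q)
= s && t && s || !!!s && t && s && (q || !q)   [absorption]
= s && t && s || !s && t && s && (q || !q)   [double negation]
= s && t && s || !s && t && s   [complement / identity]
= t && s   [distribution]

t && s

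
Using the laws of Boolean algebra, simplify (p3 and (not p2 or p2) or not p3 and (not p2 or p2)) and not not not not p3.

p3

(p3 and (not p2 or p2) or not p3 and (not p2 or p2)) and not not not not p3
= (p3 and (not p2 or p2) or not p3 and (not p2 or p2)) and not not p3   — double negation
= (not p2 or p2) and not not p3   — distribution
= (not p2 or p2) and p3   — double negation
= p3   — complement / identity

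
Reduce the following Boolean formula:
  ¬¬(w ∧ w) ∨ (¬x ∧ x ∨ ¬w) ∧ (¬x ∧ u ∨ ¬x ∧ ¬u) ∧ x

w

¬¬(w ∧ w) ∨ (¬x ∧ x ∨ ¬w) ∧ (¬x ∧ u ∨ ¬x ∧ ¬u) ∧ x
= ¬¬(w ∧ w) ∨ (¬x ∧ x ∨ ¬w) ∧ ¬x ∧ x   (distribution)
= ¬¬w ∨ (¬x ∧ x ∨ ¬w) ∧ ¬x ∧ x   (idempotence)
= ¬¬w ∨ ¬x ∧ x   (absorption)
= ¬¬w   (complement / identity)
= w   (double negation)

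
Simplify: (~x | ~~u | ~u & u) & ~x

~x

(~x | ~~u | ~u & u) & ~x
= (~x | ~~u) & ~x
= (~x | u) & ~x
= ~x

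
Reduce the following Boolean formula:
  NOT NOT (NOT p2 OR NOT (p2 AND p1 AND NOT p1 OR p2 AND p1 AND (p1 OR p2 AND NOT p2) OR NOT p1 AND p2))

NOT p2

NOT NOT (NOT p2 OR NOT (p2 AND p1 AND NOT p1 OR p2 AND p1 AND (p1 OR p2 AND NOT p2) OR NOT p1 AND p2))
= NOT p2 OR NOT (p2 AND p1 AND NOT p1 OR p2 AND p1 AND (p1 OR p2 AND NOT p2) OR NOT p1 AND p2)   [double negation]
= NOT p2 OR NOT (p2 AND p1 AND NOT p1 OR p2 AND p1 AND p1 OR NOT p1 AND p2)   [complement / identity]
= NOT p2 OR NOT (p2 AND p1 OR NOT p1 AND p2)   [distribution]
= NOT p2 OR NOT p2   [distribution]
= NOT p2   [idempotence]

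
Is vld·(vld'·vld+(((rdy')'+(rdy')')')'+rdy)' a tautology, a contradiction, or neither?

vld·(vld'·vld+(((rdy')'+(rdy')')')'+rdy)'
= vld·(vld'·vld+(((rdy')')')'+rdy)'   (idempotence)
= vld·(vld'·vld+(rdy')'+rdy)'   (double negation)
= vld·(vld'·vld+rdy+rdy)'   (double negation)
= vld·(vld'·vld+rdy)'   (idempotence)
= vld·rdy'   (complement / identity)
This depends on rdy, vld, so it is not a constant.

neither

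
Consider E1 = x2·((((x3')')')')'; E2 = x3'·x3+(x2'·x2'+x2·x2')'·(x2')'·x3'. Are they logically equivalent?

Yes

E1: x2·((((x3')')')')'
    = x2·((x3')')'
    = x2·x3'
E2: x3'·x3+(x2'·x2'+x2·x2')'·(x2')'·x3'
    = x3'·x3+(x2')'·(x2')'·x3'
    = x3'·x3+(x2')'·x3'
    = (x2')'·x3'
    = x2·x3'
Both reduce to x2·x3', so they are equivalent.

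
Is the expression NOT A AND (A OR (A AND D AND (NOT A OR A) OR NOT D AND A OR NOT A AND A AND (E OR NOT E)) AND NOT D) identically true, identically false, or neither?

NOT A AND (A OR (A AND D AND (NOT A OR A) OR NOT D AND A OR NOT A AND A AND (E OR NOT E)) AND NOT D)
= NOT A AND (A OR (A AND D OR NOT D AND A OR NOT A AND A AND (E OR NOT E)) AND NOT D)
= NOT A AND (A OR (A AND D OR NOT D AND A OR NOT A AND A) AND NOT D)
= NOT A AND (A OR (A OR NOT A AND A) AND NOT D)
= NOT A AND (A OR A AND NOT D)
= NOT A AND A
= FALSE

identically false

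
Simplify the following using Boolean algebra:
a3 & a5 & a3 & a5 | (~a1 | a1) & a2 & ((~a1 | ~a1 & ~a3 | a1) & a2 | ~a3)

a3 & a5 | a2

a3 & a5 & a3 & a5 | (~a1 | a1) & a2 & ((~a1 | ~a1 & ~a3 | a1) & a2 | ~a3)
= a3 & a5 & a3 & a5 | (~a1 | a1) & a2 & ((~a1 | a1) & a2 | ~a3)   — absorption
= a3 & a5 & a3 & a5 | (~a1 | a1) & a2   — absorption
= a3 & a5 & a3 & a5 | a2   — complement / identity
= a3 & a5 | a2   — idempotence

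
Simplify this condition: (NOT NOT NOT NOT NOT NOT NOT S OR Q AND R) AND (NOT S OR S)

NOT S OR Q AND R

(NOT NOT NOT NOT NOT NOT NOT S OR Q AND R) AND (NOT S OR S)
= NOT NOT NOT NOT NOT NOT NOT S OR Q AND R   — complement / identity
= NOT NOT NOT NOT NOT S OR Q AND R   — double negation
= NOT NOT NOT S OR Q AND R   — double negation
= NOT S OR Q AND R   — double negation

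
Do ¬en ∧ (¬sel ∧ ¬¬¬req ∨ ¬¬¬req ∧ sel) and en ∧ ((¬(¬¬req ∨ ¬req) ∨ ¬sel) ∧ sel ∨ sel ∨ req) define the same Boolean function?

No

E1: ¬en ∧ (¬sel ∧ ¬¬¬req ∨ ¬¬¬req ∧ sel)
    = ¬en ∧ ¬¬¬req   [distribution]
    = ¬en ∧ ¬req   [double negation]
E2: en ∧ ((¬(¬¬req ∨ ¬req) ∨ ¬sel) ∧ sel ∨ sel ∨ req)
    = en ∧ ((¬req ∧ req ∨ ¬sel) ∧ sel ∨ sel ∨ req)   [De Morgan]
    = en ∧ (¬sel ∧ sel ∨ sel ∨ req)   [complement / identity]
    = en ∧ (sel ∨ req)   [complement / identity]
These differ: at en=1, req=1, sel=1, E1 = 0 but E2 = 1.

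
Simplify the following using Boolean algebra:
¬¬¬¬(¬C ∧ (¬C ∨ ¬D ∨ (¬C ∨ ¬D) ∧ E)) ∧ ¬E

¬¬¬¬(¬C ∧ (¬C ∨ ¬D ∨ (¬C ∨ ¬D) ∧ E)) ∧ ¬E
= ¬¬¬¬(¬C ∧ (¬C ∨ ¬D)) ∧ ¬E   — absorption
= ¬¬(¬C ∧ (¬C ∨ ¬D)) ∧ ¬E   — double negation
= ¬¬¬C ∧ ¬E   — absorption
= ¬C ∧ ¬E   — double negation

¬C ∧ ¬E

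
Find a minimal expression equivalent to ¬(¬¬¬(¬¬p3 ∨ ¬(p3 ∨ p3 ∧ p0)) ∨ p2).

¬(¬¬¬(¬¬p3 ∨ ¬(p3 ∨ p3 ∧ p0)) ∨ p2)
= ¬(¬¬¬(¬¬p3 ∨ ¬p3) ∨ p2)   — absorption
= ¬(¬(¬¬p3 ∨ ¬p3) ∨ p2)   — double negation
= ¬(¬p3 ∧ p3 ∨ p2)   — De Morgan
= ¬p2   — complement / identity

¬p2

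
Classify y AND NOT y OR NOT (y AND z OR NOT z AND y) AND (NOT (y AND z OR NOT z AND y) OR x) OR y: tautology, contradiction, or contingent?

tautology

y AND NOT y OR NOT (y AND z OR NOT z AND y) AND (NOT (y AND z OR NOT z AND y) OR x) OR y
= y AND NOT y OR NOT (y AND z OR NOT z AND y) OR y   [absorption]
= y AND NOT y OR NOT y OR y   [distribution]
= NOT y OR y   [complement / identity]
= TRUE   [complement]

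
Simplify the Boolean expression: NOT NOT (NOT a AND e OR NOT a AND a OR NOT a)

NOT a

NOT NOT (NOT a AND e OR NOT a AND a OR NOT a)
= NOT NOT (NOT a AND e OR NOT a)   (complement / identity)
= NOT NOT NOT a   (absorption)
= NOT a   (double negation)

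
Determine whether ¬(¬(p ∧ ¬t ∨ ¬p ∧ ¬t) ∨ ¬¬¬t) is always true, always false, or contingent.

¬(¬(p ∧ ¬t ∨ ¬p ∧ ¬t) ∨ ¬¬¬t)
= (p ∧ ¬t ∨ ¬p ∧ ¬t) ∧ ¬¬t
= (p ∧ ¬t ∨ ¬p ∧ ¬t) ∧ t
= ¬t ∧ t
= False

always false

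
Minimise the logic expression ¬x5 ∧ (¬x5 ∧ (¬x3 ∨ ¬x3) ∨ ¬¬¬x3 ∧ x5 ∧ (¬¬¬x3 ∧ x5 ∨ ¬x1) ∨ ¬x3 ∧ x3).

¬x5 ∧ ¬x3

¬x5 ∧ (¬x5 ∧ (¬x3 ∨ ¬x3) ∨ ¬¬¬x3 ∧ x5 ∧ (¬¬¬x3 ∧ x5 ∨ ¬x1) ∨ ¬x3 ∧ x3)
= ¬x5 ∧ (¬x5 ∧ (¬x3 ∨ ¬x3) ∨ ¬¬¬x3 ∧ x5 ∧ (¬¬¬x3 ∧ x5 ∨ ¬x1))   [complement / identity]
= ¬x5 ∧ (¬x5 ∧ ¬x3 ∨ ¬¬¬x3 ∧ x5 ∧ (¬¬¬x3 ∧ x5 ∨ ¬x1))   [idempotence]
= ¬x5 ∧ (¬x5 ∧ ¬x3 ∨ ¬¬¬x3 ∧ x5)   [absorption]
= ¬x5 ∧ (¬x5 ∧ ¬x3 ∨ ¬x3 ∧ x5)   [double negation]
= ¬x5 ∧ ¬x3   [distribution]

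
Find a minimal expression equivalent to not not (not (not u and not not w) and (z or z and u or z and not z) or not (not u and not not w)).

not not (not (not u and not not w) and (z or z and u or z and not z) or not (not u and not not w))
= not (not u and not not w) and (z or z and u or z and not z) or not (not u and not not w)   (double negation)
= not (not u and not not w) and (z or z and not z) or not (not u and not not w)   (absorption)
= not (not u and not not w) and z or not (not u and not not w)   (complement / identity)
= not (not u and not not w)   (absorption)
= u or not w   (De Morgan)

u or not w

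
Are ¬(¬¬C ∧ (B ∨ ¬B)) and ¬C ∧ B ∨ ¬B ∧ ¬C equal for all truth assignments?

E1: ¬(¬¬C ∧ (B ∨ ¬B))
    = ¬¬¬C   — complement / identity
    = ¬C   — double negation
E2: ¬C ∧ B ∨ ¬B ∧ ¬C
    = ¬C   — distribution
Both reduce to ¬C, so they are equivalent.

Yes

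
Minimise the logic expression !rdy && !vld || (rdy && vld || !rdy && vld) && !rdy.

!rdy && !vld || (rdy && vld || !rdy && vld) && !rdy
= !rdy && !vld || vld && !rdy   — distribution
= !rdy   — distribution

!rdy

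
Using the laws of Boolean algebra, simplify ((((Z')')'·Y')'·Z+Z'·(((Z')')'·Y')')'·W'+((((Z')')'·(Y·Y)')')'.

((((Z')')'·Y')'·Z+Z'·(((Z')')'·Y')')'·W'+((((Z')')'·(Y·Y)')')'
= ((((Z')')'·Y')'·Z+Z'·(((Z')')'·Y')')'·W'+((((Z')')'·Y')')'
= ((((Z')')'·Y')')'·W'+((((Z')')'·Y')')'
= ((((Z')')'·Y')')'
= ((Z')')'·Y'
= Z'·Y'

Z'·Y'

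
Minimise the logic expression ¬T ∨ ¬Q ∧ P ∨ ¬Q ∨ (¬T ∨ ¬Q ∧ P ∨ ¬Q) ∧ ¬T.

¬T ∨ ¬Q ∧ P ∨ ¬Q ∨ (¬T ∨ ¬Q ∧ P ∨ ¬Q) ∧ ¬T
= ¬T ∨ ¬Q ∧ P ∨ ¬Q   — absorption
= ¬T ∨ ¬Q   — absorption

¬T ∨ ¬Q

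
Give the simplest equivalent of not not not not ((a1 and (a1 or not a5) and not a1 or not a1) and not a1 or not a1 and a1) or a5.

not a1 or a5

not not not not ((a1 and (a1 or not a5) and not a1 or not a1) and not a1 or not a1 and a1) or a5
= not not ((a1 and (a1 or not a5) and not a1 or not a1) and not a1 or not a1 and a1) or a5   [double negation]
= not not ((a1 and not a1 or not a1) and not a1 or not a1 and a1) or a5   [absorption]
= (a1 and not a1 or not a1) and not a1 or not a1 and a1 or a5   [double negation]
= not a1 and not a1 or not a1 and a1 or a5   [complement / identity]
= not a1 or a5   [distribution]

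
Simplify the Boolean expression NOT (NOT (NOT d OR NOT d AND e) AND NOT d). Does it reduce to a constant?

NOT (NOT (NOT d OR NOT d AND e) AND NOT d)
= NOT d OR NOT d AND e OR d   (De Morgan)
= NOT d OR d   (absorption)
= TRUE   (complement)

TRUE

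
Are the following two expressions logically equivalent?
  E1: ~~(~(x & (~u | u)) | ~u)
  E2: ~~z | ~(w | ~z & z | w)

No

E1: ~~(~(x & (~u | u)) | ~u)
    = ~~(~x | ~u)
    = ~x | ~u
E2: ~~z | ~(w | ~z & z | w)
    = ~~z | ~(w | w)
    = ~~z | ~w
    = z | ~w
These differ: at u=1, w=1, x=0, z=0, E1 = 1 but E2 = 0.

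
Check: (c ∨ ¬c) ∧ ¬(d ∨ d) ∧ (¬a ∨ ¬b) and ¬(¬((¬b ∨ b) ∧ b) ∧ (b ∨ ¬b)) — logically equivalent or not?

No

E1: (c ∨ ¬c) ∧ ¬(d ∨ d) ∧ (¬a ∨ ¬b)
    = (c ∨ ¬c) ∧ ¬d ∧ (¬a ∨ ¬b)   [idempotence]
    = ¬d ∧ (¬a ∨ ¬b)   [complement / identity]
E2: ¬(¬((¬b ∨ b) ∧ b) ∧ (b ∨ ¬b))
    = ¬¬((¬b ∨ b) ∧ b)   [complement / identity]
    = ¬¬b   [complement / identity]
    = b   [double negation]
These differ: at a=1, b=0, c=0, d=0, E1 = 1 but E2 = 0.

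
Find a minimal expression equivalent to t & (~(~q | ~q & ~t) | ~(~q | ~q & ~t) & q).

t & (~(~q | ~q & ~t) | ~(~q | ~q & ~t) & q)
= t & ~(~q | ~q & ~t)   [absorption]
= t & ~~q   [absorption]
= t & q   [double negation]

t & q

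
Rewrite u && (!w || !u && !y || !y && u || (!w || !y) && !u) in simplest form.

u && (!w || !y)

u && (!w || !u && !y || !y && u || (!w || !y) && !u)
= u && (!w || !y || (!w || !y) && !u)   (distribution)
= u && (!w || !y)   (absorption)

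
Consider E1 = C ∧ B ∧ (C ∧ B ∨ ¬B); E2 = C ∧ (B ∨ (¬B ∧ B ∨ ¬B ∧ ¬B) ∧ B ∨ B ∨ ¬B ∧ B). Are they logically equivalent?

Yes

E1: C ∧ B ∧ (C ∧ B ∨ ¬B)
    = C ∧ B   [absorption]
E2: C ∧ (B ∨ (¬B ∧ B ∨ ¬B ∧ ¬B) ∧ B ∨ B ∨ ¬B ∧ B)
    = C ∧ (B ∨ ¬B ∧ B ∨ B ∨ ¬B ∧ B)   [distribution]
    = C ∧ (B ∨ ¬B ∧ B)   [idempotence]
    = C ∧ B   [complement / identity]
Both reduce to C ∧ B, so they are equivalent.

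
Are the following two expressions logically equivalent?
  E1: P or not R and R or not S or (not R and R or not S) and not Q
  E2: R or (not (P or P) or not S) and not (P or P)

No

E1: P or not R and R or not S or (not R and R or not S) and not Q
    = P or not R and R or not S
    = P or not S
E2: R or (not (P or P) or not S) and not (P or P)
    = R or not (P or P)
    = R or not P
These differ: at P=1, Q=1, R=0, S=1, E1 = 1 but E2 = 0.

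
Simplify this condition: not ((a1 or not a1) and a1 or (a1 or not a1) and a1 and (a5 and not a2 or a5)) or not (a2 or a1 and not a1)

not ((a1 or not a1) and a1 or (a1 or not a1) and a1 and (a5 and not a2 or a5)) or not (a2 or a1 and not a1)
= not ((a1 or not a1) and a1 or (a1 or not a1) and a1 and (a5 and not a2 or a5)) or not a2   [complement / identity]
= not ((a1 or not a1) and a1 or (a1 or not a1) and a1 and a5) or not a2   [absorption]
= not ((a1 or not a1) and a1) or not a2   [absorption]
= not a1 or not a2   [complement / identity]

not a1 or not a2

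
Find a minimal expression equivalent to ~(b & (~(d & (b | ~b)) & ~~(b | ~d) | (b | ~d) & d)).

~(b & (~(d & (b | ~b)) & ~~(b | ~d) | (b | ~d) & d))
= ~(b & (~(d & (b | ~b)) & (b | ~d) | (b | ~d) & d))   [double negation]
= ~(b & (~d & (b | ~d) | (b | ~d) & d))   [complement / identity]
= ~(b & (b | ~d))   [distribution]
= ~b   [absorption]

~b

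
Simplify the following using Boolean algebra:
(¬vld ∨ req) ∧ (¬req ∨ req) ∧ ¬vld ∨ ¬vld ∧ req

¬vld

(¬vld ∨ req) ∧ (¬req ∨ req) ∧ ¬vld ∨ ¬vld ∧ req
= (¬vld ∨ req) ∧ ¬vld ∨ ¬vld ∧ req   — complement / identity
= ¬vld ∨ ¬vld ∧ req   — absorption
= ¬vld   — absorption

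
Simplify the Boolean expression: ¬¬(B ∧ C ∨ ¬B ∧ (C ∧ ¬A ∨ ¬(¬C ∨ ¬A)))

C

¬¬(B ∧ C ∨ ¬B ∧ (C ∧ ¬A ∨ ¬(¬C ∨ ¬A)))
= ¬¬(B ∧ C ∨ ¬B ∧ (C ∧ ¬A ∨ C ∧ A))   [De Morgan]
= ¬¬(B ∧ C ∨ ¬B ∧ C)   [distribution]
= ¬¬C   [distribution]
= C   [double negation]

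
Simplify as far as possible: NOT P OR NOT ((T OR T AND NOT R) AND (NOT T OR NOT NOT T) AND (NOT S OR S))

NOT P OR NOT T

NOT P OR NOT ((T OR T AND NOT R) AND (NOT T OR NOT NOT T) AND (NOT S OR S))
= NOT P OR NOT ((T OR T AND NOT R) AND (NOT T OR NOT NOT T))   [complement / identity]
= NOT P OR NOT (T AND (NOT T OR NOT NOT T))   [absorption]
= NOT P OR NOT (T AND (NOT T OR T))   [double negation]
= NOT P OR NOT T   [complement / identity]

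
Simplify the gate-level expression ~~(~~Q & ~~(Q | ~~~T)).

~~(~~Q & ~~(Q | ~~~T))
= ~(~Q | ~(Q | ~~~T))   (De Morgan)
= Q & (Q | ~~~T)   (De Morgan)
= Q & (Q | ~T)   (double negation)
= Q   (absorption)

Q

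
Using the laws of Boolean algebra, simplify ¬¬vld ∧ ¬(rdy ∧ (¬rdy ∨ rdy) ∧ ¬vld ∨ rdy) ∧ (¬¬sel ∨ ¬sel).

¬¬vld ∧ ¬(rdy ∧ (¬rdy ∨ rdy) ∧ ¬vld ∨ rdy) ∧ (¬¬sel ∨ ¬sel)
= ¬¬vld ∧ ¬(rdy ∧ (¬rdy ∨ rdy) ∧ ¬vld ∨ rdy) ∧ (sel ∨ ¬sel)   — double negation
= ¬¬vld ∧ ¬(rdy ∧ ¬vld ∨ rdy) ∧ (sel ∨ ¬sel)   — complement / identity
= ¬¬vld ∧ ¬(rdy ∧ ¬vld ∨ rdy)   — complement / identity
= ¬¬vld ∧ ¬rdy   — absorption
= vld ∧ ¬rdy   — double negation

vld ∧ ¬rdy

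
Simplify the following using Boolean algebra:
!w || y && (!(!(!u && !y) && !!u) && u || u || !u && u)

!w || y && u

!w || y && (!(!(!u && !y) && !!u) && u || u || !u && u)
= !w || y && ((!u && !y || !u) && u || u || !u && u)
= !w || y && (!u && u || u || !u && u)
= !w || y && (!u && u || u)
= !w || y && u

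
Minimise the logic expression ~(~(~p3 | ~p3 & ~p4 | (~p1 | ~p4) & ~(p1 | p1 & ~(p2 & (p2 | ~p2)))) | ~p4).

~(~(~p3 | ~p3 & ~p4 | (~p1 | ~p4) & ~(p1 | p1 & ~(p2 & (p2 | ~p2)))) | ~p4)
= ~(~(~p3 | ~p3 & ~p4 | (~p1 | ~p4) & ~(p1 | p1 & ~p2)) | ~p4)   — complement / identity
= ~(~(~p3 | ~p3 & ~p4 | (~p1 | ~p4) & ~p1) | ~p4)   — absorption
= ~(~(~p3 | ~p3 & ~p4 | ~p1) | ~p4)   — absorption
= (~p3 | ~p3 & ~p4 | ~p1) & p4   — De Morgan
= (~p3 | ~p1) & p4   — absorption

(~p3 | ~p1) & p4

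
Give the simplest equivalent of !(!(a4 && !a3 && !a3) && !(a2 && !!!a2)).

!(!(a4 && !a3 && !a3) && !(a2 && !!!a2))
= !(!(a4 && !a3) && !(a2 && !!!a2))   [idempotence]
= !(!(a4 && !a3) && !(a2 && !a2))   [double negation]
= a4 && !a3 || a2 && !a2   [De Morgan]
= a4 && !a3   [complement / identity]

a4 && !a3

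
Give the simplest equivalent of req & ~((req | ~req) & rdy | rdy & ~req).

req & ~rdy

req & ~((req | ~req) & rdy | rdy & ~req)
= req & ~(rdy | rdy & ~req)   [complement / identity]
= req & ~rdy   [absorption]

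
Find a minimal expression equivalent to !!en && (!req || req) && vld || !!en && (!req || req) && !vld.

!!en && (!req || req) && vld || !!en && (!req || req) && !vld
= !!en && (!req || req)   (distribution)
= en && (!req || req)   (double negation)
= en   (complement / identity)

en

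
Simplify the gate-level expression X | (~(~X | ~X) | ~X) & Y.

X | Y

X | (~(~X | ~X) | ~X) & Y
= X | (X & X | ~X) & Y
= X | (X | ~X) & Y
= X | Y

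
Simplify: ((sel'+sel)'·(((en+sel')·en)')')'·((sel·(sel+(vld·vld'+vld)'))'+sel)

((sel'+sel)'·(((en+sel')·en)')')'·((sel·(sel+(vld·vld'+vld)'))'+sel)
= (sel'+sel+((en+sel')·en)')·((sel·(sel+(vld·vld'+vld)'))'+sel)   — De Morgan
= (sel'+sel+((en+sel')·en)')·((sel·(sel+vld'))'+sel)   — complement / identity
= (sel'+sel+en')·((sel·(sel+vld'))'+sel)   — absorption
= (sel'+sel+en')·(sel'+sel)   — absorption
= sel'+sel   — absorption
= 1   — complement

1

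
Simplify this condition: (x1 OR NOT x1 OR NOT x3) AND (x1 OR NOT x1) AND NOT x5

NOT x5

(x1 OR NOT x1 OR NOT x3) AND (x1 OR NOT x1) AND NOT x5
= (x1 OR NOT x1) AND NOT x5   — absorption
= NOT x5   — complement / identity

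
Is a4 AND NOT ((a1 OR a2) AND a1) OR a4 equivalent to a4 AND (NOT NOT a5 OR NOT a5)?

Yes

E1: a4 AND NOT ((a1 OR a2) AND a1) OR a4
    = a4 AND NOT a1 OR a4   [absorption]
    = a4   [absorption]
E2: a4 AND (NOT NOT a5 OR NOT a5)
    = a4 AND (a5 OR NOT a5)   [double negation]
    = a4   [complement / identity]
Both reduce to a4, so they are equivalent.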